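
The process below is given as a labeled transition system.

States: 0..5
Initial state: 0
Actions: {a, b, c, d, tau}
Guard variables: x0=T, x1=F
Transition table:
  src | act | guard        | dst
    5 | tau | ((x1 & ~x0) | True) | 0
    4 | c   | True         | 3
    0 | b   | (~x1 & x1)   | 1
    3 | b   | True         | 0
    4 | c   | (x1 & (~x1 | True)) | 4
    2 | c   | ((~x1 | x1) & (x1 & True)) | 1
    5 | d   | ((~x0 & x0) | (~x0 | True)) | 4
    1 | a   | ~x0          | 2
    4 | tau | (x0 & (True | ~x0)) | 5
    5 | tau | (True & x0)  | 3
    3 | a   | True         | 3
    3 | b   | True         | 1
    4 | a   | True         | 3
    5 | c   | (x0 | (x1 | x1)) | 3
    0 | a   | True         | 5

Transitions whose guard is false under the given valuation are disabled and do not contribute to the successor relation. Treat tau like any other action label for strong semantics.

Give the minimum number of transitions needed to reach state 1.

Answer: 3

Trace:
BFS to 1:
  L0 = {0}
  L1 = {5}
  L2 = {3,4}
  L3 = {1}
first hit 1 at d=3 via a·c·b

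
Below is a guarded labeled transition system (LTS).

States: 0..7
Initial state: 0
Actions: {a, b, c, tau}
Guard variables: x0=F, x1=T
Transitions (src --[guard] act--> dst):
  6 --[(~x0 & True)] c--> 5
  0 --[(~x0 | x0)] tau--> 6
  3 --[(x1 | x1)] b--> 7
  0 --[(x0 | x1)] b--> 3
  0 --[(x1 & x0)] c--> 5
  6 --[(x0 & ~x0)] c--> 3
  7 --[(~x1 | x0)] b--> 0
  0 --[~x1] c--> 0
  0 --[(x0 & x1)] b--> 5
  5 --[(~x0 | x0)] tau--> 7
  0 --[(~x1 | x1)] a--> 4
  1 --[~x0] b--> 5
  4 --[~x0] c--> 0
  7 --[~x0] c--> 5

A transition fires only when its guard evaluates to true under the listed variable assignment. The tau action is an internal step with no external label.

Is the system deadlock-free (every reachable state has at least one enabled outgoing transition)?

R = {0,3,4,5,6,7}
  0: a→4  b→3  tau→6  [deg 3]
  3: b→7  [deg 1]
  4: c→0  [deg 1]
  5: tau→7  [deg 1]
  6: c→5  [deg 1]
  7: c→5  [deg 1]

Answer: DEADLOCK-FREE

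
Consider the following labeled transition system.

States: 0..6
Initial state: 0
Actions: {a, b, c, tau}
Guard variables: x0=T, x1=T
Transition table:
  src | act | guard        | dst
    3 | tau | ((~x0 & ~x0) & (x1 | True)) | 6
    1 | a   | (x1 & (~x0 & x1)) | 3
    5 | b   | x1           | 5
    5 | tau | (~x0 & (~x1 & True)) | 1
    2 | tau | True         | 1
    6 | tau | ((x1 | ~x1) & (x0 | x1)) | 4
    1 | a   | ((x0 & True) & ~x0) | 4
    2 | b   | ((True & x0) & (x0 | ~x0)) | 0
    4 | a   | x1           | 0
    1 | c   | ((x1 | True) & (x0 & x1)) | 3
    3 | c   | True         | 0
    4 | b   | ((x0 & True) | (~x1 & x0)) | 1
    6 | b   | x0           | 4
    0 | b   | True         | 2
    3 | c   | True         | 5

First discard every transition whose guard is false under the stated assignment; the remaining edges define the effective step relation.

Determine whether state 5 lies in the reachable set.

Answer: REACHABLE

Analysis:
Guard filter leaves 11 enabled edge(s).
depth 0: {0}
depth 1: {2}  total {0,2}
depth 2: {1}  total {0,1,2}
depth 3: {3}  total {0,1,2,3}
depth 4: {5}  total {0,1,2,3,5}
Reach set: {0,1,2,3,5}
trace reaching 5: b·tau·c·c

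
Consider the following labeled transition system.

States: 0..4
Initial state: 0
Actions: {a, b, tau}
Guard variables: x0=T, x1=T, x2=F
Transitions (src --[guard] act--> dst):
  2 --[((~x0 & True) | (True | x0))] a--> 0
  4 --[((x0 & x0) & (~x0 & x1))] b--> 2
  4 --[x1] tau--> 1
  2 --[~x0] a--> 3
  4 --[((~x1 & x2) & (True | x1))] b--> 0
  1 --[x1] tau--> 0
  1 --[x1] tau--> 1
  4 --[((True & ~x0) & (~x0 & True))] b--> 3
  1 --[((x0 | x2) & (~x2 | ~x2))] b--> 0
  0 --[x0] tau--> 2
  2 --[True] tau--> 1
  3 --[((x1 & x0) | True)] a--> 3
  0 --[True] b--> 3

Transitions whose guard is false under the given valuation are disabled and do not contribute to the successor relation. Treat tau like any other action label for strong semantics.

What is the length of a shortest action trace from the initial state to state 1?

BFS to 1:
  Layer 0: {0}
  Layer 1: {2,3}
  Layer 2: {1}
depth(1)=2, e.g. tau·tau

Answer: 2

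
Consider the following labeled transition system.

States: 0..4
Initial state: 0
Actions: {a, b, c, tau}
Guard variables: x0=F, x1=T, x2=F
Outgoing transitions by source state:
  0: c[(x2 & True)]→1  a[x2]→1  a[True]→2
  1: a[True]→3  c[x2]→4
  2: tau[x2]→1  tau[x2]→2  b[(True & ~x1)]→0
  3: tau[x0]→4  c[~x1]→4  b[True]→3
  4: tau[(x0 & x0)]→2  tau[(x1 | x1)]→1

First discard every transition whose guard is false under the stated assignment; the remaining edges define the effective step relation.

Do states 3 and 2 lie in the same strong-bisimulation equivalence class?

Refine partition for ~:
  round 0: {{0,1,2,3,4}}
  round 1: {{0,1},{2},{3},{4}}
  round 2: {{0},{1},{2},{3},{4}}
stable after 3 split(s): 5 block(s)
[3]={3}  [2]={2}

Answer: NOT BISIMILAR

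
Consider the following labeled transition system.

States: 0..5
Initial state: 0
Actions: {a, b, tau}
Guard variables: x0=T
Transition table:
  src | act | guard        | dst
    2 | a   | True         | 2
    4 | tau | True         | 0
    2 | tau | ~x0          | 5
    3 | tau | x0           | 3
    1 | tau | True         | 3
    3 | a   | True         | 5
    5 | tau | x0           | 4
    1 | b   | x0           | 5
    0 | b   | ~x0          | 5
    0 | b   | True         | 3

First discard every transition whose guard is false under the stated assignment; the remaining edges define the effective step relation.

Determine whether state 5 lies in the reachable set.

8 transition(s) survive guard evaluation.
Layer 0: {0}
Layer 1: {3}  now seen {0,3}
Layer 2: {5}  now seen {0,3,5}
Layer 3: {4}  now seen {0,3,4,5}
Reach set: {0,3,4,5}
witness 5: b·a

Answer: REACHABLE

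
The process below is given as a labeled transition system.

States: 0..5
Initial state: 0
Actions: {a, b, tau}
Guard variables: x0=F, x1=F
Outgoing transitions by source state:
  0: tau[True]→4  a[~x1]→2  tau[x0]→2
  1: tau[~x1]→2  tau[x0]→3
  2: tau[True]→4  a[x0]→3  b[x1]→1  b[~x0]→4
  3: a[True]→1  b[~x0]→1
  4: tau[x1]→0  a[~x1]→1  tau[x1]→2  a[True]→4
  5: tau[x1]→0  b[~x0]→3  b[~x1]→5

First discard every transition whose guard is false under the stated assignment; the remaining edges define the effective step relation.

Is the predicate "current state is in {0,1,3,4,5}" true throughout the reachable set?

Safe = {0,1,3,4,5}
Reachable = {0,1,2,4}
  0: ✓
  1: ✓
  2: outside
  4: ✓
counterexample path to 2: a

Answer: INVARIANT VIOLATED at state 2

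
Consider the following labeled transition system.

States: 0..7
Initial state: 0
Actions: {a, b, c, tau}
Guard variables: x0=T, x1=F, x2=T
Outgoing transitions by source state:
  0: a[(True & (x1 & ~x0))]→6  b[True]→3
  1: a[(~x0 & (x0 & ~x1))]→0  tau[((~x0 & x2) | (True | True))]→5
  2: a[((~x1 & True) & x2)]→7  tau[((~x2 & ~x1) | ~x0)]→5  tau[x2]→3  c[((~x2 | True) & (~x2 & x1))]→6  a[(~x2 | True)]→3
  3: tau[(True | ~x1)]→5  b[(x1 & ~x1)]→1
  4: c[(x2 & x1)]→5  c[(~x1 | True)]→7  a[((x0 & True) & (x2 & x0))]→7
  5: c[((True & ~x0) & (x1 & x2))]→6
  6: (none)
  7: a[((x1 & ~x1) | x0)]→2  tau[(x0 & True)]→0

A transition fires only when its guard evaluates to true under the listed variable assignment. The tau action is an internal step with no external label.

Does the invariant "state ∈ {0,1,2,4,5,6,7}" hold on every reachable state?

Answer: INVARIANT VIOLATED at state 3

Working:
Inv-set: {0,1,2,4,5,6,7}
Reachable = {0,3,5}
  0: safe
  3: VIOLATES
  5: safe
counterexample path to 3: b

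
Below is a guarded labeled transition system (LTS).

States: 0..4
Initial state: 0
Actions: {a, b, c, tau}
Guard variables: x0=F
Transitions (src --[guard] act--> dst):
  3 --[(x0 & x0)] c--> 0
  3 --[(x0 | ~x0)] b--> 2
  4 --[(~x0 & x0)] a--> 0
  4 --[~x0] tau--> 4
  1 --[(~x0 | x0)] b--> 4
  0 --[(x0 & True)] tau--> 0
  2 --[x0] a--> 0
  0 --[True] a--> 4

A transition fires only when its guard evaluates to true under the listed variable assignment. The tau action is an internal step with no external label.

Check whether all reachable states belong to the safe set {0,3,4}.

Safe = {0,3,4}
Reach set: {0,4}
  0: ✓
  4: ✓

Answer: INVARIANT HOLDS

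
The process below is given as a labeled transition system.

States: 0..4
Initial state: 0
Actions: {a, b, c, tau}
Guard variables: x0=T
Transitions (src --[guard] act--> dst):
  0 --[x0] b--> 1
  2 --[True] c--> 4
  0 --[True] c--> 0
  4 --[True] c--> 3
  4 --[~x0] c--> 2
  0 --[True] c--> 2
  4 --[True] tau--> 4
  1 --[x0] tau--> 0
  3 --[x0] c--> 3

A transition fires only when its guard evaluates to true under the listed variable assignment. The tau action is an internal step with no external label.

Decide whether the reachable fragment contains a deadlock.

Answer: DEADLOCK-FREE

Working:
R = {0,1,2,3,4}
  0: b→1  c→0  c→2  [deg 3]
  1: tau→0  [deg 1]
  2: c→4  [deg 1]
  3: c→3  [deg 1]
  4: c→3  tau→4  [deg 2]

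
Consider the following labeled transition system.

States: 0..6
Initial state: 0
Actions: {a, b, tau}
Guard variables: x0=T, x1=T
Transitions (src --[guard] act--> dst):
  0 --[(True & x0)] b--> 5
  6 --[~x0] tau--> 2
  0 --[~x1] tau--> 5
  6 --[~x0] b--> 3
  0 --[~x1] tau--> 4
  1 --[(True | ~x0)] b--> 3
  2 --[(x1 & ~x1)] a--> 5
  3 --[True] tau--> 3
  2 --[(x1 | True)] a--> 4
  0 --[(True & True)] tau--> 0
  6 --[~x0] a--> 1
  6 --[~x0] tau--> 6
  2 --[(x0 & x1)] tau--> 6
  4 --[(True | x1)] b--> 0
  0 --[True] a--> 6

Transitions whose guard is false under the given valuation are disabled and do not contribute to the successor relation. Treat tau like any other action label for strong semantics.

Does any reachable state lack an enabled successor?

Answer: DEADLOCK at state 5

Analysis:
Reach set: {0,5,6}
  0: a→6  b→5  tau→0  [3 exit(s)]
  5: ∅  [STUCK]
  6: ∅  [STUCK]
trace reaching 5: b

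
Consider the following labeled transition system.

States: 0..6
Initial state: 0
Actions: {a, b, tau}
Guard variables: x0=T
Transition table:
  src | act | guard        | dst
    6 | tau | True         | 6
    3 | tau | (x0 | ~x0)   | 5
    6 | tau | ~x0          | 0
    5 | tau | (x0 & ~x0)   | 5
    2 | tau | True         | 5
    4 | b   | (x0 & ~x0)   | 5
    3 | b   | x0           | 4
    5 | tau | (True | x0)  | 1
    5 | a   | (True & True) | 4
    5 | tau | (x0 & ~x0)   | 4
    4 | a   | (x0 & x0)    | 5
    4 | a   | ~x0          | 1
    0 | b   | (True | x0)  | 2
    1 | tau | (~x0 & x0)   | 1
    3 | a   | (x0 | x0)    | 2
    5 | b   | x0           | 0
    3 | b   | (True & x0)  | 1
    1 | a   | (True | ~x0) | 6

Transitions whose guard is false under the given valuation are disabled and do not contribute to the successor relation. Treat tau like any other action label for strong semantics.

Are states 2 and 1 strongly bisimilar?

Refine partition for ~:
  round 0: {{0,1,2,3,4,5,6}}
  round 1: {{0},{1,4},{2,6},{3,5}}
  round 2: {{0},{1},{2},{3},{4},{5},{6}}
7 equivalence class(es) (converged in 3)
[2]={2}  [1]={1}

Answer: NOT BISIMILAR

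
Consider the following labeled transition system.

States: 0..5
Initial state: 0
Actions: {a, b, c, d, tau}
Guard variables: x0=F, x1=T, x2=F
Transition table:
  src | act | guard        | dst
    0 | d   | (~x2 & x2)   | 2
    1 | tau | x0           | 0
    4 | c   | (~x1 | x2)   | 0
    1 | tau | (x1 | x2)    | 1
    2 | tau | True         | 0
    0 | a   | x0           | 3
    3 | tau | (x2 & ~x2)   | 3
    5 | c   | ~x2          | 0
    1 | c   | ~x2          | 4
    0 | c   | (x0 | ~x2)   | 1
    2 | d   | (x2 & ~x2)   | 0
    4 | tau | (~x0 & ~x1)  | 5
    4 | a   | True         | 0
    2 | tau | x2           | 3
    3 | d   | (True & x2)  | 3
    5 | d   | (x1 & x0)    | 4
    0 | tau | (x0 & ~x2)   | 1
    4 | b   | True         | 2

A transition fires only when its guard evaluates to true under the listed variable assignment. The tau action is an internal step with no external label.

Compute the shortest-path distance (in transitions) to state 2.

Layered search for 2:
  Layer 0: {0}
  Layer 1: {1}
  Layer 2: {4}
  Layer 3: {2}
first hit 2 at d=3 via c·c·b

Answer: 3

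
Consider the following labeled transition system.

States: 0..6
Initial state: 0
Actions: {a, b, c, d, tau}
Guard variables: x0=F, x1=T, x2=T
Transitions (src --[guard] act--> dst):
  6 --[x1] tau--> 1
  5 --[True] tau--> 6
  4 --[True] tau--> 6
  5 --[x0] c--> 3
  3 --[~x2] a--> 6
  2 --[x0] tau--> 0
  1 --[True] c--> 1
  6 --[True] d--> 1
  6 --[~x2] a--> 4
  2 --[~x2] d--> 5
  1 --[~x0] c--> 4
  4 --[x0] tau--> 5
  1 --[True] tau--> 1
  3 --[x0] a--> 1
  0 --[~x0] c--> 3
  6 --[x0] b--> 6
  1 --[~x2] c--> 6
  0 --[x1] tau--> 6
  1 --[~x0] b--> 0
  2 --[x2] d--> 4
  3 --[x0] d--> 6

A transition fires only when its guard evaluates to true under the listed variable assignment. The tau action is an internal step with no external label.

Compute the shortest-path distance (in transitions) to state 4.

BFS to 4:
  depth 0: {0}
  depth 1: {3,6}
  depth 2: {1}
  depth 3: {4}
first hit 4 at d=3 via tau·d·c

Answer: 3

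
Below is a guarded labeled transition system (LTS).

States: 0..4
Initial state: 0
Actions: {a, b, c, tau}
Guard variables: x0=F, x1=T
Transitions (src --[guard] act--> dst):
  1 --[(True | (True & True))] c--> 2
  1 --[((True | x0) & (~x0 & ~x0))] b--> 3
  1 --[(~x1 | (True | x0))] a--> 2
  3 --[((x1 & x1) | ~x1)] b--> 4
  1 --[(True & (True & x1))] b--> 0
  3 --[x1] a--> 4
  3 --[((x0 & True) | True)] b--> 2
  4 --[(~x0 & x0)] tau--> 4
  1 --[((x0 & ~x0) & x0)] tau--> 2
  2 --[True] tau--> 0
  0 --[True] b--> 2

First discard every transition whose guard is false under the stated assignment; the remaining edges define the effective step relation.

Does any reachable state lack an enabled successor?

Answer: DEADLOCK-FREE

Analysis:
Reachable = {0,2}
  0: b→2  [1 out]
  2: tau→0  [1 out]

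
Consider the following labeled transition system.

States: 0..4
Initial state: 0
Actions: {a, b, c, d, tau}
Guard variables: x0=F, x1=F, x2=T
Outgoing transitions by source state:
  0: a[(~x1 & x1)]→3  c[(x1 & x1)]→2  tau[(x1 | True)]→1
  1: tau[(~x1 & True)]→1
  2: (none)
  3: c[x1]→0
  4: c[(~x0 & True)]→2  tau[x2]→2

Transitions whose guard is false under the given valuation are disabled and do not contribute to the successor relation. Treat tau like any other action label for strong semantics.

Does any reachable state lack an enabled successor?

Answer: DEADLOCK-FREE

Analysis:
Reach set: {0,1}
  0: tau→1  [1 exit(s)]
  1: tau→1  [1 exit(s)]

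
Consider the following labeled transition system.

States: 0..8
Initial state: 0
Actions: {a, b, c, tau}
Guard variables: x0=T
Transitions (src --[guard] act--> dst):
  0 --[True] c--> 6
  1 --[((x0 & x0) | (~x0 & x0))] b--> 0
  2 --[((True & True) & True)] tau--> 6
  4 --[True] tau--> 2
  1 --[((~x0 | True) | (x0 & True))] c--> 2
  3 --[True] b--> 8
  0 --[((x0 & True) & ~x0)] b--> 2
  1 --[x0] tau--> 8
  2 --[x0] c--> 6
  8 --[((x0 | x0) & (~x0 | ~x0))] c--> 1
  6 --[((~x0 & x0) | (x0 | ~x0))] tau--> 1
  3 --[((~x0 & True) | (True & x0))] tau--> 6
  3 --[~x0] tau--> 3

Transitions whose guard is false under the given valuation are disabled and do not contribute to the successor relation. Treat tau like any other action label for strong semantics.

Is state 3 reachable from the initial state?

Answer: UNREACHABLE

Analysis:
After dropping false guards: 10 live edges.
depth 0: {0}
depth 1: {6}  cumulative {0,6}
depth 2: {1}  cumulative {0,1,6}
depth 3: {2,8}  cumulative {0,1,2,6,8}
R = {0,1,2,6,8}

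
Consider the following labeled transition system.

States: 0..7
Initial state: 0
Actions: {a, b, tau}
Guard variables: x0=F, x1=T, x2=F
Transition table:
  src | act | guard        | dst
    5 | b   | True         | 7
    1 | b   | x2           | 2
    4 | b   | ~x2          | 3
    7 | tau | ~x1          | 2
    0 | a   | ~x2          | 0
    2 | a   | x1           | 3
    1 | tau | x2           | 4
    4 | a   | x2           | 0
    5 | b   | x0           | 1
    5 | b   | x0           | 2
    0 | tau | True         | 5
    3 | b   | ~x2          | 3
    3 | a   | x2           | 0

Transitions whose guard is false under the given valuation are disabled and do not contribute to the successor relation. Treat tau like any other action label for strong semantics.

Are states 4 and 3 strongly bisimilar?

Answer: BISIMILAR

Working:
Refine partition for ~:
  P[0] = {{0,1,2,3,4,5,6,7}}
  P[1] = {{0},{1,6,7},{2},{3,4,5}}
  P[2] = {{0},{1,6,7},{2},{3,4},{5}}
stable after 3 split(s): 5 block(s)
class of 4: {3,4}; class of 3: {3,4}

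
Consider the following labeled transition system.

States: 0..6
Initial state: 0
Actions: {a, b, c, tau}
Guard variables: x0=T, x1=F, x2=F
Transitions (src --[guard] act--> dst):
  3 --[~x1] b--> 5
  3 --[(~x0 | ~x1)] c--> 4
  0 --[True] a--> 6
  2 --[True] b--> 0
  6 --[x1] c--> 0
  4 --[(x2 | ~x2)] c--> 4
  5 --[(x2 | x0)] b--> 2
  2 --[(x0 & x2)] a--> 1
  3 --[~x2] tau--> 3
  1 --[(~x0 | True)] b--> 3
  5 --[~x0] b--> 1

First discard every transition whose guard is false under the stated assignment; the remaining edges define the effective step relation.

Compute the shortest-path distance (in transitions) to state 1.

Layered search for 1:
  L0 = {0}
  L1 = {6}
1 never appears.

Answer: UNREACHABLE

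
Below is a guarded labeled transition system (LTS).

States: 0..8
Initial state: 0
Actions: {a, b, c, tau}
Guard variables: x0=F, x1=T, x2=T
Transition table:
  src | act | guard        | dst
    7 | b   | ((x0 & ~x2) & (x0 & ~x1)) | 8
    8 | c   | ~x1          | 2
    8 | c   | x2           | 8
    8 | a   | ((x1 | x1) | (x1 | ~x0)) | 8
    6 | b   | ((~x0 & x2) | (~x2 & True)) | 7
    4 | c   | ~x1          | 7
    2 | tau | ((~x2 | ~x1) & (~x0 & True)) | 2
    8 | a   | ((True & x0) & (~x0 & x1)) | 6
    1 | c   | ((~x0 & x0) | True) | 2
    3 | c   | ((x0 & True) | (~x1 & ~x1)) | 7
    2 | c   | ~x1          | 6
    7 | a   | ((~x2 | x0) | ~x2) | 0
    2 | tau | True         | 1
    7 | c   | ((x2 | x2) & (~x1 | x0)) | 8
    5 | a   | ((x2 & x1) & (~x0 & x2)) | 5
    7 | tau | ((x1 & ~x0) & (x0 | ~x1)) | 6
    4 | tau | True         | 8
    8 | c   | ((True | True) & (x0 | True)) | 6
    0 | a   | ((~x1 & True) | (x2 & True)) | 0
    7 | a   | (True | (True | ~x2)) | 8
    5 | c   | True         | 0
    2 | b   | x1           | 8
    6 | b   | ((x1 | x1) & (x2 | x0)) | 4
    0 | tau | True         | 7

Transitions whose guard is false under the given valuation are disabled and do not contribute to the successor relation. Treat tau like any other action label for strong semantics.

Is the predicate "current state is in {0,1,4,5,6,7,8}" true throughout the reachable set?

Answer: INVARIANT HOLDS

Trace:
Safe = {0,1,4,5,6,7,8}
R = {0,4,6,7,8}
  0: ok
  4: ok
  6: ok
  7: ok
  8: ok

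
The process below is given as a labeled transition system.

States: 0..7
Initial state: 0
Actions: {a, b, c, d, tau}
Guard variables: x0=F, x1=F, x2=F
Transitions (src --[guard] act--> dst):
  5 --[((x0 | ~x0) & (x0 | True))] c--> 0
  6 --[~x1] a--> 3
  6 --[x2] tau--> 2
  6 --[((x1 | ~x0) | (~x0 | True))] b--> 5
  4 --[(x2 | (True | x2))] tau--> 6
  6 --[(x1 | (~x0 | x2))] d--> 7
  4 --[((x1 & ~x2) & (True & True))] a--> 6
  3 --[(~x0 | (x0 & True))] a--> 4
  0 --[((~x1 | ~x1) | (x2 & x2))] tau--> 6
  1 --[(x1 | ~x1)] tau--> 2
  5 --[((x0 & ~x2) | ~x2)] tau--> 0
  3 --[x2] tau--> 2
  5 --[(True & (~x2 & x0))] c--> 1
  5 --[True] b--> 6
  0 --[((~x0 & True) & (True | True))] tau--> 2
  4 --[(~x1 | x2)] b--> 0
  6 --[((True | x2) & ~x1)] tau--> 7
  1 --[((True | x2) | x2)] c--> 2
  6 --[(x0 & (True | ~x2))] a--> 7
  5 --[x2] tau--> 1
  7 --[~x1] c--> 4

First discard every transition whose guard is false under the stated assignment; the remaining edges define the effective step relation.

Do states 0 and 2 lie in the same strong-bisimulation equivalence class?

Compute ~ classes (split until stable):
  P[0] = {{0,1,2,3,4,5,6,7}}
  P[1] = {{0},{1},{2},{3},{4},{5},{6},{7}}
stable after 2 split(s): 8 block(s)
[0]={0}  [2]={2}

Answer: NOT BISIMILAR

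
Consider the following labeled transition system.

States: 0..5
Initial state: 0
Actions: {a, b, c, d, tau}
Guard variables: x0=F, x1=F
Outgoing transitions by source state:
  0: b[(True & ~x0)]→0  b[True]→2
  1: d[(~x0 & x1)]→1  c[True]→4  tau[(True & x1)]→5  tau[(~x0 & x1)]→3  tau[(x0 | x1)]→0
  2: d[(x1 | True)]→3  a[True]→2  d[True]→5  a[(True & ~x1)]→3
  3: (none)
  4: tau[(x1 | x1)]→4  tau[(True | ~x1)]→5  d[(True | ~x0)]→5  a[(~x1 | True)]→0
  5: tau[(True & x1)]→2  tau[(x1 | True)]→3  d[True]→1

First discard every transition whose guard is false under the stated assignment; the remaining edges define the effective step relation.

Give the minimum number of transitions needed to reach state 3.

Answer: 2

Trace:
Layered search for 3:
  Layer 0: {0}
  Layer 1: {2}
  Layer 2: {3,5}
3 enters at depth 2; path b·a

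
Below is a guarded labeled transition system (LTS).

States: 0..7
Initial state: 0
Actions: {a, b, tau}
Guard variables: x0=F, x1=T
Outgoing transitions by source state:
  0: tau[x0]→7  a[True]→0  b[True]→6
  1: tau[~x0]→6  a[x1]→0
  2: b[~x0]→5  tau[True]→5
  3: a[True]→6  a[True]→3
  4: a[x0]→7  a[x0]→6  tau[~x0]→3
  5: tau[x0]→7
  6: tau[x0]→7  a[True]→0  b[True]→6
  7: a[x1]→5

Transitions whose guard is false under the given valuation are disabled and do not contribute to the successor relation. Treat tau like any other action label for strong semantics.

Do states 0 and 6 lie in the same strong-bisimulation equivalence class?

Answer: BISIMILAR

Analysis:
Bisimulation quotient by refinement:
  π0 = {{0,1,2,3,4,5,6,7}}
  π1 = {{0,6},{1},{2},{3,7},{4},{5}}
  π2 = {{0,6},{1},{2},{3},{4},{5},{7}}
7 equivalence class(es) (converged in 3)
class of 0: {0,6}; class of 6: {0,6}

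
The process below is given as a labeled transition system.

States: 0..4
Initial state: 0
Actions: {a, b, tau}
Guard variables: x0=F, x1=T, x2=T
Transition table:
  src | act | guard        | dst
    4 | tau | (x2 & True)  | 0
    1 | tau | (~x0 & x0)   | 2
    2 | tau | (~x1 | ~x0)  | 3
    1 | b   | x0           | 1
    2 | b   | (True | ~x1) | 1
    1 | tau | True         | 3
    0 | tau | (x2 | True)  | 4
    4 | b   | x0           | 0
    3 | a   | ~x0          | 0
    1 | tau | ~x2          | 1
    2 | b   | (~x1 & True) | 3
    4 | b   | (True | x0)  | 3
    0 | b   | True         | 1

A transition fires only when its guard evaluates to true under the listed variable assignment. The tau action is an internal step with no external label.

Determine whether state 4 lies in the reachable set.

8 transition(s) survive guard evaluation.
Layer 0: {0}
Layer 1: {1,4}  total {0,1,4}
Layer 2: {3}  total {0,1,3,4}
Reach set: {0,1,3,4}
trace reaching 4: tau

Answer: REACHABLE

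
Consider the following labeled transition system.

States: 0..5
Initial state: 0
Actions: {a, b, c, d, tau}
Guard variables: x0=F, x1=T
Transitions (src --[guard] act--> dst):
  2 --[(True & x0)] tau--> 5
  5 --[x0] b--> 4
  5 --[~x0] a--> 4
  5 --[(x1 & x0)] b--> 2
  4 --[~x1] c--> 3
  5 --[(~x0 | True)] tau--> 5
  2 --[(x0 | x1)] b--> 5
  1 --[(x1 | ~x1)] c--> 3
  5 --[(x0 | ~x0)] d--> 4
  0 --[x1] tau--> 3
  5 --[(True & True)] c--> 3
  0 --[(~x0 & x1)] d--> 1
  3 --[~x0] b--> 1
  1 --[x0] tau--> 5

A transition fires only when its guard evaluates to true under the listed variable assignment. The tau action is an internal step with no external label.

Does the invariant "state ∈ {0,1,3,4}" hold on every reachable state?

Answer: INVARIANT HOLDS

Trace:
Allowed set {0,1,3,4}
Reachable = {0,1,3}
  0: safe
  1: safe
  3: safe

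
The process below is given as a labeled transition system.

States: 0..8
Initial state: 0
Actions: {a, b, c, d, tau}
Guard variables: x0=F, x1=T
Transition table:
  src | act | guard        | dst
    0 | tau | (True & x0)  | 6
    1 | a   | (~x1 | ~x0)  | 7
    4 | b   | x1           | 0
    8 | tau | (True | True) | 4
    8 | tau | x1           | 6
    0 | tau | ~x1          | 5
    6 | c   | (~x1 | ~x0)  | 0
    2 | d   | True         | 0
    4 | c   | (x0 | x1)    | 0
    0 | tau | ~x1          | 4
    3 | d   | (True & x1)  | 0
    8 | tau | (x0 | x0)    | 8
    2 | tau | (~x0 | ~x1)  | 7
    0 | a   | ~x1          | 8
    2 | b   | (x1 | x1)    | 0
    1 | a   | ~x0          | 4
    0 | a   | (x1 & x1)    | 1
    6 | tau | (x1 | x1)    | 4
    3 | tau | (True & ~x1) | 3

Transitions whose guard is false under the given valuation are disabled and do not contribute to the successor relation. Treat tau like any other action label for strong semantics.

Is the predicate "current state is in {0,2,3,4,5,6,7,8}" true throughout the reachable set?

Safe = {0,2,3,4,5,6,7,8}
R = {0,1,4,7}
  0: safe
  1: outside
  4: safe
  7: safe
counterexample path to 1: a

Answer: INVARIANT VIOLATED at state 1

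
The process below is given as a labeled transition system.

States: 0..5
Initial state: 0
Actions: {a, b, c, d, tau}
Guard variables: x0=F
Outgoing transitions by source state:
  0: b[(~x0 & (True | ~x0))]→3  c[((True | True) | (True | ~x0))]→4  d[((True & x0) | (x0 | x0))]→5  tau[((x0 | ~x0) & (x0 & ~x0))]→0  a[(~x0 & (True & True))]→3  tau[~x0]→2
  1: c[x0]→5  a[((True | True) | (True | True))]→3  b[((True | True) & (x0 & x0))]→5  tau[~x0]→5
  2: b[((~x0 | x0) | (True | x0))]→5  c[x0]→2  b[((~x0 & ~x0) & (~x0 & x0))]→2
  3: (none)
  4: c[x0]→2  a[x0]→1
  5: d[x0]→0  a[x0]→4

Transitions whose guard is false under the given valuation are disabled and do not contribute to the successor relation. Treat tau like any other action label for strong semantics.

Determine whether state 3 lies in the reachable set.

Guard filter leaves 7 enabled edge(s).
L0 = {0}
L1 = {2,3,4}  cumulative {0,2,3,4}
L2 = {5}  cumulative {0,2,3,4,5}
Reach set: {0,2,3,4,5}
witness 3: b

Answer: REACHABLE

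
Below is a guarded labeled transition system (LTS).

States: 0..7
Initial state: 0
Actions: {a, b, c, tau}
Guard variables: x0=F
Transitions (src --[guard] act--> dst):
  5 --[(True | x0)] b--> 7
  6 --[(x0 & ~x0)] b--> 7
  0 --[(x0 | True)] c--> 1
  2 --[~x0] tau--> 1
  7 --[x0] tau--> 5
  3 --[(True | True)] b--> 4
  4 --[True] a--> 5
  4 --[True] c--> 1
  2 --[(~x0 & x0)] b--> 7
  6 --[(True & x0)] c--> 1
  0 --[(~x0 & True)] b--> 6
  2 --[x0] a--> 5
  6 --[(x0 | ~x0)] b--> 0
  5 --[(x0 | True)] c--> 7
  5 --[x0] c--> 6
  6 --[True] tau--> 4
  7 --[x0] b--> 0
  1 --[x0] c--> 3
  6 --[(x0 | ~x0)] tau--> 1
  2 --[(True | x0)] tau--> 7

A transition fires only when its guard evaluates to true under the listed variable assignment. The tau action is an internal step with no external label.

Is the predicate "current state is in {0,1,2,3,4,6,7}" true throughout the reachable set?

Answer: INVARIANT VIOLATED at state 5

Analysis:
Safe = {0,1,2,3,4,6,7}
Reach set: {0,1,4,5,6,7}
  0: safe
  1: safe
  4: safe
  5: VIOLATES
  6: safe
  7: safe
counterexample path to 5: b·tau·a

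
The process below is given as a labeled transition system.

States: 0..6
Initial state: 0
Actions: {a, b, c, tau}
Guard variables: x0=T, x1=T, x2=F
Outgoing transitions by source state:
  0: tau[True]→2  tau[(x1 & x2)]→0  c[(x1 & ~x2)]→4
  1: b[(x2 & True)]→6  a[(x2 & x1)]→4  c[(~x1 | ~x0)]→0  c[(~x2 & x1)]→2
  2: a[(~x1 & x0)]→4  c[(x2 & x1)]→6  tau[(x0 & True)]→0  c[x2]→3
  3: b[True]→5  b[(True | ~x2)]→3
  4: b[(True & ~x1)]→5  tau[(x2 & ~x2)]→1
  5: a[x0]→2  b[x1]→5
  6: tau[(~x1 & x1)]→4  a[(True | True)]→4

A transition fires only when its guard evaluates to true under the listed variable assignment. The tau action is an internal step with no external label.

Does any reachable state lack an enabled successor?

R = {0,2,4}
  0: c→4  tau→2  [2 out]
  2: tau→0  [1 out]
  4: ∅  [STUCK]
Path to 4: c

Answer: DEADLOCK at state 4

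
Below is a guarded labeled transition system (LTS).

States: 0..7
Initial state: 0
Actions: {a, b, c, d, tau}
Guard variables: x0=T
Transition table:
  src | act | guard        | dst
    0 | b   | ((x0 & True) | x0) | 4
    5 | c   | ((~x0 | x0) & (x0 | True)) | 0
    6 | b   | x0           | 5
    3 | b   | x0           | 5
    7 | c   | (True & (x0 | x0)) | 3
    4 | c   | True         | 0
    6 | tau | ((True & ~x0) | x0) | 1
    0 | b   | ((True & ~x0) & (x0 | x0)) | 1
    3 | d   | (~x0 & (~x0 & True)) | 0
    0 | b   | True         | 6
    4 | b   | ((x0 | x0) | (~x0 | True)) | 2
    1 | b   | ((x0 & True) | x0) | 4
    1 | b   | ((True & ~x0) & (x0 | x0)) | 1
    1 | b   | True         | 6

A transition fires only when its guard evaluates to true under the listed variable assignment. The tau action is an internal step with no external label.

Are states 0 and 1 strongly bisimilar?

Refine partition for ~:
  P[0] = {{0,1,2,3,4,5,6,7}}
  P[1] = {{0,1,3},{2},{4},{5,7},{6}}
  P[2] = {{0,1},{2},{3},{4},{5,7},{6}}
  P[3] = {{0,1},{2},{3},{4},{5},{6},{7}}
Fixed point at round 4; 7 class(es).
0∈{0,1}, 1∈{0,1}

Answer: BISIMILAR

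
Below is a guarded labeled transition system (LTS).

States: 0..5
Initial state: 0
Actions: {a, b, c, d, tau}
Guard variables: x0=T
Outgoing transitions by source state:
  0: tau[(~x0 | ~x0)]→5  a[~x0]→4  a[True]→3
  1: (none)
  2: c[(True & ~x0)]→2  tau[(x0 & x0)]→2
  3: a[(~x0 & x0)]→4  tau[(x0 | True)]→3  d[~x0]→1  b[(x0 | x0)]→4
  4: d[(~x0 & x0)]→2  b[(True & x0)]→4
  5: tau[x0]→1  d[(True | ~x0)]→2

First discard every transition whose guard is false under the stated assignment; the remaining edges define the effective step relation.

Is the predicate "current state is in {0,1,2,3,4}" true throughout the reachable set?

Inv-set: {0,1,2,3,4}
R = {0,3,4}
  0: ✓
  3: ✓
  4: ✓

Answer: INVARIANT HOLDS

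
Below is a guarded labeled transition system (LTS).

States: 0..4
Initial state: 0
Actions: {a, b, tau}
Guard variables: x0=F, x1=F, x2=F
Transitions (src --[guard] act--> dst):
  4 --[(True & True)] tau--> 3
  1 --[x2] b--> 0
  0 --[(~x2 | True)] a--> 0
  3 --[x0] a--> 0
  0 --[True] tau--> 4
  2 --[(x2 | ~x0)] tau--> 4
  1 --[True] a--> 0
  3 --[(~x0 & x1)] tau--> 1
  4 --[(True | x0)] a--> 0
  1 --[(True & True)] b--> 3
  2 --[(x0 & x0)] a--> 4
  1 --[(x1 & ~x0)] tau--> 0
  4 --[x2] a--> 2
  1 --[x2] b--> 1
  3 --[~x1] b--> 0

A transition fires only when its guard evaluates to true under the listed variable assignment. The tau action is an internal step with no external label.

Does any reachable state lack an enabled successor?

Answer: DEADLOCK-FREE

Analysis:
Reach set: {0,3,4}
  0: a→0  tau→4  [2 exit(s)]
  3: b→0  [1 exit(s)]
  4: a→0  tau→3  [2 exit(s)]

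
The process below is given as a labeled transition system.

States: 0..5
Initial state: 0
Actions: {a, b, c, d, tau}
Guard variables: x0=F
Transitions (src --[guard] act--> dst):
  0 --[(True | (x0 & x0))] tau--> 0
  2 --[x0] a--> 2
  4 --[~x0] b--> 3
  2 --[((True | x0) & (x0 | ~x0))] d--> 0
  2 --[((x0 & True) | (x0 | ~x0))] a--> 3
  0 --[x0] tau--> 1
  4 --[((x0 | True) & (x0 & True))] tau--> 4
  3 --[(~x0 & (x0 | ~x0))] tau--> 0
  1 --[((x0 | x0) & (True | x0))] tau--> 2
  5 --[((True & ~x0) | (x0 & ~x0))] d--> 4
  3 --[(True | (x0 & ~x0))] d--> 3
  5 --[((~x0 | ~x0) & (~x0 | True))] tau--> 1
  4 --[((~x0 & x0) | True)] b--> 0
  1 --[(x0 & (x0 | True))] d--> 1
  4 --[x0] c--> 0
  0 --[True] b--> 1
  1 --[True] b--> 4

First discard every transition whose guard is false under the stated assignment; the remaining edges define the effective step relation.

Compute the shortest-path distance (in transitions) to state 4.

Breadth-first toward 4:
  L0 = {0}
  L1 = {1}
  L2 = {4}
first hit 4 at d=2 via b·b

Answer: 2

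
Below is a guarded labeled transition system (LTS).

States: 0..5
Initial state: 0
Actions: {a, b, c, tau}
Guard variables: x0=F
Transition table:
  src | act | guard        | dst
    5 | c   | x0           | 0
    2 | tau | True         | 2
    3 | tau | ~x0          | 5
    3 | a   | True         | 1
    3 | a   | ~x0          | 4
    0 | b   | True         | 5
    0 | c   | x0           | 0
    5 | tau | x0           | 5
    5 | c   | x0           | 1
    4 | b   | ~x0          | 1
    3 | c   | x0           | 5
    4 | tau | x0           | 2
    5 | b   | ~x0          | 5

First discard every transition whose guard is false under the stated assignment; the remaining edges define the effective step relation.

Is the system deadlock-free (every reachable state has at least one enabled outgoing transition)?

Answer: DEADLOCK-FREE

Trace:
R = {0,5}
  0: b→5  [1 exit(s)]
  5: b→5  [1 exit(s)]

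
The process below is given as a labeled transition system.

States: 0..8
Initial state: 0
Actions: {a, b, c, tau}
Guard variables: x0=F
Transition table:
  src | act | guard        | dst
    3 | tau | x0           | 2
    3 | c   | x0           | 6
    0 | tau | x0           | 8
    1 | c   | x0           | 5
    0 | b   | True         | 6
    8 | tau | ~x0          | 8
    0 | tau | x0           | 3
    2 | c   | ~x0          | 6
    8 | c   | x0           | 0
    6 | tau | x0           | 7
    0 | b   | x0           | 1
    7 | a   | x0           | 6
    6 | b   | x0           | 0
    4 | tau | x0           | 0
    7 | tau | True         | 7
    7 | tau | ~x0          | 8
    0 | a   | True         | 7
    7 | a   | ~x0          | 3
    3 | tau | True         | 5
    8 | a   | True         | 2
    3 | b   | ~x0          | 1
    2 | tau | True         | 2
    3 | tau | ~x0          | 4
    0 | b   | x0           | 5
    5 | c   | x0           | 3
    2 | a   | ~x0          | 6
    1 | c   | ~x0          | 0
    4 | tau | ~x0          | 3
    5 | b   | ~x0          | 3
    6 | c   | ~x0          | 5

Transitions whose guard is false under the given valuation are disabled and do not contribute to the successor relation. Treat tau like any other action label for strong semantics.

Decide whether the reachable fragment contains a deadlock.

Reach set: {0,1,2,3,4,5,6,7,8}
  0: a→7  b→6  [2 out]
  1: c→0  [1 out]
  2: a→6  c→6  tau→2  [3 out]
  3: b→1  tau→4  tau→5  [3 out]
  4: tau→3  [1 out]
  5: b→3  [1 out]
  6: c→5  [1 out]
  7: a→3  tau→7  tau→8  [3 out]
  8: a→2  tau→8  [2 out]

Answer: DEADLOCK-FREE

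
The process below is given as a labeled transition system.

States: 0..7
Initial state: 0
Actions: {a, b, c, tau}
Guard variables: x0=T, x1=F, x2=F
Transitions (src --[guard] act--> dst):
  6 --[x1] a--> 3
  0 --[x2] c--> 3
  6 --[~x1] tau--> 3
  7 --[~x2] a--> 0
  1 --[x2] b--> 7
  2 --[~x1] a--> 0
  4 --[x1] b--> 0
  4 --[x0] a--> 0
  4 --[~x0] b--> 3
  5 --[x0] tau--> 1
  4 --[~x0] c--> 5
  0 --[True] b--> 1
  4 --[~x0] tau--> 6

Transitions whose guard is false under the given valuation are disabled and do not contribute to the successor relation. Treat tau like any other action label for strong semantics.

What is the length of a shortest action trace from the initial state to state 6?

Answer: UNREACHABLE

Working:
Breadth-first toward 6:
  L0 = {0}
  L1 = {1}
6 never appears.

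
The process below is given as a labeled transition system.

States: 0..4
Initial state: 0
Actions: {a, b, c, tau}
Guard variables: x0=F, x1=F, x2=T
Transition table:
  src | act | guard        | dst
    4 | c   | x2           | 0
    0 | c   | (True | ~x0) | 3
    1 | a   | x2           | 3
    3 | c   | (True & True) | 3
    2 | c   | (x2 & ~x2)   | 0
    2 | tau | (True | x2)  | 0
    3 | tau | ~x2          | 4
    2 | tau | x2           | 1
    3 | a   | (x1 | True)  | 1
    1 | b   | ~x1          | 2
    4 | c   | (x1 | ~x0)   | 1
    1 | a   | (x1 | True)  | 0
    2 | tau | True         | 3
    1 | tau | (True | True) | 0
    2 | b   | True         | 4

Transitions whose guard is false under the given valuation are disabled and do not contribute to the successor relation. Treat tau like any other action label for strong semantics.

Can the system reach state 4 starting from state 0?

Answer: REACHABLE

Working:
Guard filter leaves 13 enabled edge(s).
L0 = {0}
L1 = {3}  now seen {0,3}
L2 = {1}  now seen {0,1,3}
L3 = {2}  now seen {0,1,2,3}
L4 = {4}  now seen {0,1,2,3,4}
Reachable = {0,1,2,3,4}
trace reaching 4: c·a·b·b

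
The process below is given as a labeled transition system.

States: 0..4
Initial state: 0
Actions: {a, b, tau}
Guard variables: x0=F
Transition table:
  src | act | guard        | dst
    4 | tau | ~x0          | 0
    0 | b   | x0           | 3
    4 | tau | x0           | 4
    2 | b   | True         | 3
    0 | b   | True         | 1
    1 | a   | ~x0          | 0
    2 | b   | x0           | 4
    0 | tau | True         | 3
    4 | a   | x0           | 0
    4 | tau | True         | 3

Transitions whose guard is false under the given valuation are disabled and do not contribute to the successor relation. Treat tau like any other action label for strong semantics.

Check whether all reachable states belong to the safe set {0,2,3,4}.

Answer: INVARIANT VIOLATED at state 1

Trace:
Safe = {0,2,3,4}
Reachable = {0,1,3}
  0: ✓
  1: VIOLATES
  3: ✓
reach 1 via b — violates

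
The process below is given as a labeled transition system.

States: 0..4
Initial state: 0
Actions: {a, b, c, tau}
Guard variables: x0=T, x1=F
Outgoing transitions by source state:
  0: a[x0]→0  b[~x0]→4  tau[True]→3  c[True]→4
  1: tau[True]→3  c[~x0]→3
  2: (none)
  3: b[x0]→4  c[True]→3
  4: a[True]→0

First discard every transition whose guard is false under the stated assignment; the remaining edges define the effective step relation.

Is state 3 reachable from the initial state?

Guard filter leaves 7 enabled edge(s).
depth 0: {0}
depth 1: {3,4}  cumulative {0,3,4}
Reach set: {0,3,4}
witness 3: tau

Answer: REACHABLE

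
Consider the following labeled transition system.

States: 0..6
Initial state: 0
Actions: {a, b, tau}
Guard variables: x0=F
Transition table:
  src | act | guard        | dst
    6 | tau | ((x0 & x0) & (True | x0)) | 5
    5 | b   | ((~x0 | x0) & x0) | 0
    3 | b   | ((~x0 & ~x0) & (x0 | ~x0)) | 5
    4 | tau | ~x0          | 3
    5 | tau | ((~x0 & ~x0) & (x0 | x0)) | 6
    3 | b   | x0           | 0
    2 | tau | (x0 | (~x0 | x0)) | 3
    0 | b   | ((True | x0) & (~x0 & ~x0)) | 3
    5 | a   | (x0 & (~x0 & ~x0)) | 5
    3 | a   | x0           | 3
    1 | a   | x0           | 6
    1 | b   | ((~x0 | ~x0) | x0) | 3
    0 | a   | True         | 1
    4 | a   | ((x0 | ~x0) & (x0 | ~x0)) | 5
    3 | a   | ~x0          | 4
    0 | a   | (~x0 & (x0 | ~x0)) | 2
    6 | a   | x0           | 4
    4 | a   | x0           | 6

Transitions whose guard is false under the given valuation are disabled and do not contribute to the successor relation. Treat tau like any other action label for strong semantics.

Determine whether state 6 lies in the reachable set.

9 transition(s) survive guard evaluation.
Layer 0: {0}
Layer 1: {1,2,3}  total {0,1,2,3}
Layer 2: {4,5}  total {0,1,2,3,4,5}
Reachable = {0,1,2,3,4,5}

Answer: UNREACHABLE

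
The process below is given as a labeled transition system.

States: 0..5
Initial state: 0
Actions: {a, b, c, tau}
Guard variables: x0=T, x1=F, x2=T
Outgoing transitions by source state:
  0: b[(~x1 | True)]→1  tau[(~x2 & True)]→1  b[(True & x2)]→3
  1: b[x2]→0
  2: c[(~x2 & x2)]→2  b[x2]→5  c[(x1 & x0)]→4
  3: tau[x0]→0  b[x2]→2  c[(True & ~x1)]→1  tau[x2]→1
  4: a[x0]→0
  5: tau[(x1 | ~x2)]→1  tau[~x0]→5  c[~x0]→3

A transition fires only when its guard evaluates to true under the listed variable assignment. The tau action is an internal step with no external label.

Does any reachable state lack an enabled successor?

Reach set: {0,1,2,3,5}
  0: b→1  b→3  [2 exit(s)]
  1: b→0  [1 exit(s)]
  2: b→5  [1 exit(s)]
  3: b→2  c→1  tau→0  tau→1  [4 exit(s)]
  5: ∅  [STUCK]
Path to 5: b·b·b

Answer: DEADLOCK at state 5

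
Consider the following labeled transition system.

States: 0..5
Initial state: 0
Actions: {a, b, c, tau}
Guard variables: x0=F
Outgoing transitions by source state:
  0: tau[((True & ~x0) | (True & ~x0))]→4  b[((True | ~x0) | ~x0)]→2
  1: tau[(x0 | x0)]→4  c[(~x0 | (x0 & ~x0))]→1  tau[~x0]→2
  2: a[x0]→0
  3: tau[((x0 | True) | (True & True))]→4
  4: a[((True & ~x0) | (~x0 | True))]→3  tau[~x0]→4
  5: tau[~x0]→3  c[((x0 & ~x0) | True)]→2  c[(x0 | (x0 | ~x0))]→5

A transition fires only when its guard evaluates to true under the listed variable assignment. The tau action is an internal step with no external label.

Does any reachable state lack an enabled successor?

R = {0,2,3,4}
  0: b→2  tau→4  [2 out]
  2: ∅  [no exit]
  3: tau→4  [1 out]
  4: a→3  tau→4  [2 out]
Path to 2: b

Answer: DEADLOCK at state 2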